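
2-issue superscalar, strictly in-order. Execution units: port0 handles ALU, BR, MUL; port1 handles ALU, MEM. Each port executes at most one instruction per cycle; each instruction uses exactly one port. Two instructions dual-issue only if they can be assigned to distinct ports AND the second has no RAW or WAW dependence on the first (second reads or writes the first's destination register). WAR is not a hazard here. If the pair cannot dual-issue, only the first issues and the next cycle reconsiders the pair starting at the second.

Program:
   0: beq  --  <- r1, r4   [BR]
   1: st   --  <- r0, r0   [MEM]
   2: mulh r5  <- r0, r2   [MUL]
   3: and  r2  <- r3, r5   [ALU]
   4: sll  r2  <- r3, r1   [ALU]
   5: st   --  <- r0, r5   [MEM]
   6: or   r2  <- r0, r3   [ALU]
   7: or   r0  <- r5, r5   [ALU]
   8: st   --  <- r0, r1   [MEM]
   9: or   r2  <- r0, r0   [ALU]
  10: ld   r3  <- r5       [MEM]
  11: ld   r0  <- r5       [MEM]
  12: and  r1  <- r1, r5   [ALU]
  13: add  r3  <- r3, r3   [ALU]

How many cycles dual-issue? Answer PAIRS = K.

[0] i0,i1  beq st  -- pair
[1] i2  mulh  -- RAW r5
[2] i3  and  -- WAW r2
[3] i4,i5  sll st  -- pair
[4] i6,i7  or or  -- pair
[5] i8,i9  st or  -- pair
[6] i10  ld  -- no-port MEM/MEM
[7] i11,i12  ld and  -- pair
[8] i13  add  -- tail

PAIRS = 5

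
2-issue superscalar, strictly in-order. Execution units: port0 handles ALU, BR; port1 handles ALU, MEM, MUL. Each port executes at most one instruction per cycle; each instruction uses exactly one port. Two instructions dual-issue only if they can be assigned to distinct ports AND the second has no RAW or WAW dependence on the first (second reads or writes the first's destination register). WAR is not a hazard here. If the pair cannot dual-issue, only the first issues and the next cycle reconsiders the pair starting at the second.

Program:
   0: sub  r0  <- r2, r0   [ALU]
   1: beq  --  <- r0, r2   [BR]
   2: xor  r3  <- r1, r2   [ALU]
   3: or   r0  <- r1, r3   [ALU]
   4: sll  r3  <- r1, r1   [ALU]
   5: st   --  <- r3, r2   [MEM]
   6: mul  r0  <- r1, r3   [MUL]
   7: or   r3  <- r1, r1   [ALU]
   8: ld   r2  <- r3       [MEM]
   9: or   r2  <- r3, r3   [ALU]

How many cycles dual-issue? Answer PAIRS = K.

PAIRS = 3

t=0 i0:sub ; RAW r0
t=1 i1/i2:beq+xor ; 2-wide
t=2 i3/i4:or+sll ; 2-wide
t=3 i5:st ; no-port MEM/MUL
t=4 i6/i7:mul+or ; 2-wide
t=5 i8:ld ; WAW r2
t=6 i9:or ; tail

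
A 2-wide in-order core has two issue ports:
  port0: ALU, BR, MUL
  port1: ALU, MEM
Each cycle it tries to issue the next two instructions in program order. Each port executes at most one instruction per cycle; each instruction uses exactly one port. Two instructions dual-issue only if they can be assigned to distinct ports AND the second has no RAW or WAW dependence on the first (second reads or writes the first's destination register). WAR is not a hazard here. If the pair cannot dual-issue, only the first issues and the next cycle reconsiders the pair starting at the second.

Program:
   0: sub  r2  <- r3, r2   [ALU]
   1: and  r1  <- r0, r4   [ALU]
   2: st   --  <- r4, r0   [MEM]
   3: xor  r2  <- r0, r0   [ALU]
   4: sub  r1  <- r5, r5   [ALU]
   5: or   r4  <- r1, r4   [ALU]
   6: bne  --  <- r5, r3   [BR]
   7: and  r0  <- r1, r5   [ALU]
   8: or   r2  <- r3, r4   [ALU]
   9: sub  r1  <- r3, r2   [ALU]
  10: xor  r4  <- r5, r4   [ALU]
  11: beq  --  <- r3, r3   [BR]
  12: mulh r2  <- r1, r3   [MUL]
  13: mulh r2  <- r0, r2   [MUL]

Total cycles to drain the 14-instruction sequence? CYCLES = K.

CYCLES = 9

#0 head=0: sub and i0/i1 dual
#1 head=2: st xor i2/i3 dual
#2 head=4: sub i4 RAW r1
#3 head=5: or bne i5/i6 dual
#4 head=7: and or i7/i8 dual
#5 head=9: sub xor i9/i10 dual
#6 head=11: beq i11 no-port BR/MUL
#7 head=12: mulh i12 no-port MUL/MUL
#8 head=13: mulh i13 tail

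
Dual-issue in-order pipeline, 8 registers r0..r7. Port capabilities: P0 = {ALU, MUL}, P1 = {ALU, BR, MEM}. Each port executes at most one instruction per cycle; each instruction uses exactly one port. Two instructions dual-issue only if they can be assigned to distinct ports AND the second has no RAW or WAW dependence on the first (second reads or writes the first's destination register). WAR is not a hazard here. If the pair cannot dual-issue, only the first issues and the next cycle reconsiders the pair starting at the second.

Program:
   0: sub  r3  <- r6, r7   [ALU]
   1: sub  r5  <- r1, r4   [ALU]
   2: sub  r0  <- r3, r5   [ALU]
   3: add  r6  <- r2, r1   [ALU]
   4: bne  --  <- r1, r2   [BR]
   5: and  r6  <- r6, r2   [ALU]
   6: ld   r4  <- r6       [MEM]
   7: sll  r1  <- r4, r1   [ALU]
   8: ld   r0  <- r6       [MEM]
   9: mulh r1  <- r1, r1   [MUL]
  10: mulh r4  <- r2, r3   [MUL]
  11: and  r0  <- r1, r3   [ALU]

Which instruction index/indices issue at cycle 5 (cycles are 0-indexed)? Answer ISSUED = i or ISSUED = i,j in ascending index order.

ISSUED = 9

#0 head=0: sub.ALU+sub.ALU i0,i1 pair
#1 head=2: sub.ALU+add.ALU i2,i3 pair
#2 head=4: bne.BR+and.ALU i4,i5 pair
#3 head=6: ld.MEM i6 RAW r4
#4 head=7: sll.ALU+ld.MEM i7,i8 pair
#5 head=9: mulh.MUL i9 no-port MUL/MUL
#6 head=10: mulh.MUL+and.ALU i10,i11 pair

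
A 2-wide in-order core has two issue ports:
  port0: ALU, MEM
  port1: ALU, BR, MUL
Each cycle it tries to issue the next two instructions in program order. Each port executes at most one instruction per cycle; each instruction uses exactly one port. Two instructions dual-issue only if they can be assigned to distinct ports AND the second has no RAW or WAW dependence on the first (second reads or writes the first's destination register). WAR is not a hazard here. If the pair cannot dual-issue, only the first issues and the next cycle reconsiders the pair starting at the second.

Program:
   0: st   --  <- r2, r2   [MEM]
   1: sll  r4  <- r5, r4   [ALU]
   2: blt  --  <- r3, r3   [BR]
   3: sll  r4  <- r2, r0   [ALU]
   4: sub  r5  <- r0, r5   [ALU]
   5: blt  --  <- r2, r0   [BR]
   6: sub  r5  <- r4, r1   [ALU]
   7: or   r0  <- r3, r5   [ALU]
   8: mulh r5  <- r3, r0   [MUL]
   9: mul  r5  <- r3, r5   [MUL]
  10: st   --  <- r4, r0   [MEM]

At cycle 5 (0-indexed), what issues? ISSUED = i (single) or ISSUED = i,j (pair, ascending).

c0: i0/i1 st.MEM sll.ALU  dual
c1: i2/i3 blt.BR sll.ALU  dual
c2: i4/i5 sub.ALU blt.BR  dual
c3: i6 sub.ALU  RAW r5
c4: i7 or.ALU  RAW r0
c5: i8 mulh.MUL  no-port MUL/MUL
c6: i9/i10 mul.MUL st.MEM  dual

ISSUED = 8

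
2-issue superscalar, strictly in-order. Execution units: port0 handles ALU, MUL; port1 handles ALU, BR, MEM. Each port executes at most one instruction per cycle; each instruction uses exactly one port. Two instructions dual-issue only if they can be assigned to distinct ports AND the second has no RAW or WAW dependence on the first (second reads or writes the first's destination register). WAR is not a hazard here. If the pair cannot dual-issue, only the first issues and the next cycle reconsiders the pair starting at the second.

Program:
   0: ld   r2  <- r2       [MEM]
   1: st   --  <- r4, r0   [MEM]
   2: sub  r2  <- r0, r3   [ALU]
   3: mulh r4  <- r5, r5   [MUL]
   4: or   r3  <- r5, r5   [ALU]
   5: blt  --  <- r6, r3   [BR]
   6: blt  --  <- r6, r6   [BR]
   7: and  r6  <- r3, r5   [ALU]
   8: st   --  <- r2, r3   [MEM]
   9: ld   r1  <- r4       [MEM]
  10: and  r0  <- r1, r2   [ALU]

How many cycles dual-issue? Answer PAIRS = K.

PAIRS = 3

0. ld.MEM @i0  | no-port MEM/MEM
1. st.MEM+sub.ALU @i1&i2  | 2-wide
2. mulh.MUL+or.ALU @i3&i4  | 2-wide
3. blt.BR @i5  | no-port BR/BR
4. blt.BR+and.ALU @i6&i7  | 2-wide
5. st.MEM @i8  | no-port MEM/MEM
6. ld.MEM @i9  | RAW r1
7. and.ALU @i10  | tail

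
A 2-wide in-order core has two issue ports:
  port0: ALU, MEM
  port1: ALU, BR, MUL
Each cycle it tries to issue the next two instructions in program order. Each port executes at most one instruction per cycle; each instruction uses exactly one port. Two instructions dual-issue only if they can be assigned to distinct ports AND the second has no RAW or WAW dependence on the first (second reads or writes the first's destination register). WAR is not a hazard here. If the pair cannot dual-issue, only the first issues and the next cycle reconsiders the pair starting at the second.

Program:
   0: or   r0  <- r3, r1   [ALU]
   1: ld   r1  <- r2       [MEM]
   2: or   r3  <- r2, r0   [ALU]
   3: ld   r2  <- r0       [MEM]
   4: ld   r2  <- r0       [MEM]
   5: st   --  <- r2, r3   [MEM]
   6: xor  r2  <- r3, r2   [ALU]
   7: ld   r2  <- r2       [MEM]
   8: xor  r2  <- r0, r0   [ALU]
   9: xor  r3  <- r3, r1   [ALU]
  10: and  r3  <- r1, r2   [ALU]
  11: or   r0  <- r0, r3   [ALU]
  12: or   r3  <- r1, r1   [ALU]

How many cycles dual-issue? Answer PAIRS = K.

[0] i0&i1  or+ld  -- 2-wide
[1] i2&i3  or+ld  -- 2-wide
[2] i4  ld  -- no-port MEM/MEM
[3] i5&i6  st+xor  -- 2-wide
[4] i7  ld  -- WAW r2
[5] i8&i9  xor+xor  -- 2-wide
[6] i10  and  -- RAW r3
[7] i11&i12  or+or  -- 2-wide

PAIRS = 5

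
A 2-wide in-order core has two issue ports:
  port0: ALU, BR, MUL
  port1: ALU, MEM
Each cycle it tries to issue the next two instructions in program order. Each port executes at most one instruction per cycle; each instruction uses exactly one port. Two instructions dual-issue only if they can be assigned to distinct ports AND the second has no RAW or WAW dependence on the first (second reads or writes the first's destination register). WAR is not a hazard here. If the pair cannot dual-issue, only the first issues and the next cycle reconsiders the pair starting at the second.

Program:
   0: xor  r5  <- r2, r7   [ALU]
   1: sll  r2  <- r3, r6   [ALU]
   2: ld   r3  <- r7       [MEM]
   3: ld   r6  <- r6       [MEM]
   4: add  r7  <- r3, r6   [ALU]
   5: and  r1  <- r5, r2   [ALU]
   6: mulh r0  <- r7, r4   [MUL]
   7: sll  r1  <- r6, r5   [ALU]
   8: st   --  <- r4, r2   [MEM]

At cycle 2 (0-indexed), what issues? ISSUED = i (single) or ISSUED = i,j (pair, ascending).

#0 head=0: xor+sll i0,i1 pair
#1 head=2: ld i2 no-port MEM/MEM
#2 head=3: ld i3 RAW r6
#3 head=4: add+and i4,i5 pair
#4 head=6: mulh+sll i6,i7 pair
#5 head=8: st i8 tail

ISSUED = 3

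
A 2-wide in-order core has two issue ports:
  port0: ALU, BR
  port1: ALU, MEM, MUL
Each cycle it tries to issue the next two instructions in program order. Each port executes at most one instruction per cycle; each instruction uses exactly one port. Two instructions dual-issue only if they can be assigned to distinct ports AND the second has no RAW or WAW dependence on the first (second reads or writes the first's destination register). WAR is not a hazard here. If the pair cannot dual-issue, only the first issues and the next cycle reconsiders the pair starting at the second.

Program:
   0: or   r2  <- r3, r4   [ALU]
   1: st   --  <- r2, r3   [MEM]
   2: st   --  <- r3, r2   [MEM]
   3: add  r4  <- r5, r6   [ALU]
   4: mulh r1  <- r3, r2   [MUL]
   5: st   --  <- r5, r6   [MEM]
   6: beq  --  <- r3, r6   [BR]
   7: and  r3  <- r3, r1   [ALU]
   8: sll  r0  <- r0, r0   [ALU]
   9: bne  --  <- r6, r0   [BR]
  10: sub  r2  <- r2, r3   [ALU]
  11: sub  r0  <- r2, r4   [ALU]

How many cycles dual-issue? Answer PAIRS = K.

PAIRS = 4

[0] i0  or  -- RAW r2
[1] i1  st  -- no-port MEM/MEM
[2] i2,i3  st add  -- dual
[3] i4  mulh  -- no-port MUL/MEM
[4] i5,i6  st beq  -- dual
[5] i7,i8  and sll  -- dual
[6] i9,i10  bne sub  -- dual
[7] i11  sub  -- tail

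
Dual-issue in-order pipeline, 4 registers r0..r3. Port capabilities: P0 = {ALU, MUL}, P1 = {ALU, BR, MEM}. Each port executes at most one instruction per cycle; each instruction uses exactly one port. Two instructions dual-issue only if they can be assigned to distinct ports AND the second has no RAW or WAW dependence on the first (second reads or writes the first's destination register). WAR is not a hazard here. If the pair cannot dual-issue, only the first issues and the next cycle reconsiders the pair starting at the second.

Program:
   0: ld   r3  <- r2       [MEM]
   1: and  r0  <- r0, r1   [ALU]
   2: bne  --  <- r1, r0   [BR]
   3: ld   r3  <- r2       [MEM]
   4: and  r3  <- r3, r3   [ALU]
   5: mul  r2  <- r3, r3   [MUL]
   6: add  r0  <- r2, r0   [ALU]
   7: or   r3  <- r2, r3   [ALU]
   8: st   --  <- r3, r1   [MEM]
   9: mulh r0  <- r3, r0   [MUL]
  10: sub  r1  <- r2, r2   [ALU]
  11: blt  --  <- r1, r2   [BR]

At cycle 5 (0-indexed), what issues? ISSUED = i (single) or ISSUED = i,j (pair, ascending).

ISSUED = 6,7

0. ld.MEM/and.ALU @i0,i1  | pair
1. bne.BR @i2  | no-port BR/MEM
2. ld.MEM @i3  | RAW+WAW r3
3. and.ALU @i4  | RAW r3
4. mul.MUL @i5  | RAW r2
5. add.ALU/or.ALU @i6,i7  | pair
6. st.MEM/mulh.MUL @i8,i9  | pair
7. sub.ALU @i10  | RAW r1
8. blt.BR @i11  | tail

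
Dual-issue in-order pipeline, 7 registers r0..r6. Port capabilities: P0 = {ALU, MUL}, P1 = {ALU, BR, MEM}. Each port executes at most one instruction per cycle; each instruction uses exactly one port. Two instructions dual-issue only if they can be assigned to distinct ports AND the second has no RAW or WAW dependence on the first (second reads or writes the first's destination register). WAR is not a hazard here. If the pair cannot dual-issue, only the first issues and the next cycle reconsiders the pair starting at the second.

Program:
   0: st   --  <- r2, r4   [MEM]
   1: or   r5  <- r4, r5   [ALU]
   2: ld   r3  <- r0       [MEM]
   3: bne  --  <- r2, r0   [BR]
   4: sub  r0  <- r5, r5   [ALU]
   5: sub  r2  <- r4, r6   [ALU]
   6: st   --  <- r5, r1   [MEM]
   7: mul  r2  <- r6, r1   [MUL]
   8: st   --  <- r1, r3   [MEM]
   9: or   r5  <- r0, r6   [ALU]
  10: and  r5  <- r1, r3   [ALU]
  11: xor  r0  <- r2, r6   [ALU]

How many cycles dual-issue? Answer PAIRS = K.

PAIRS = 5

t=0 i0/i1:st.MEM;or.ALU ; pair
t=1 i2:ld.MEM ; no-port MEM/BR
t=2 i3/i4:bne.BR;sub.ALU ; pair
t=3 i5/i6:sub.ALU;st.MEM ; pair
t=4 i7/i8:mul.MUL;st.MEM ; pair
t=5 i9:or.ALU ; WAW r5
t=6 i10/i11:and.ALU;xor.ALU ; pair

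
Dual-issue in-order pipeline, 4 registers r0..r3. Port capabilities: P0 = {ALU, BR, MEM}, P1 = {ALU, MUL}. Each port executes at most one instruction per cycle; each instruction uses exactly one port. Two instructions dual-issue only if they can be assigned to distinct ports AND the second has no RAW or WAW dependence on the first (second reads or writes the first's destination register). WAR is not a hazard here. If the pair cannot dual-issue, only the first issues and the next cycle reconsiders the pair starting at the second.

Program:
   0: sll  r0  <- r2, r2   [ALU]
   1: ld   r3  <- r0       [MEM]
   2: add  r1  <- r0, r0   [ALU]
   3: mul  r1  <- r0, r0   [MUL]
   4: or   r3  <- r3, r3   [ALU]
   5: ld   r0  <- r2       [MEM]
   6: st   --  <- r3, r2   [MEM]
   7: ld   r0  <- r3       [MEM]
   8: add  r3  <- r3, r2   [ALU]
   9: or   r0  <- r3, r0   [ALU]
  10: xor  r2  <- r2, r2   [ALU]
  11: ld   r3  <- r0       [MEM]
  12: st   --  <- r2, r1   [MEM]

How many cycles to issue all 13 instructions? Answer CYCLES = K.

t=0 i0:sll ; RAW r0
t=1 i1+i2:ld add ; pair
t=2 i3+i4:mul or ; pair
t=3 i5:ld ; no-port MEM/MEM
t=4 i6:st ; no-port MEM/MEM
t=5 i7+i8:ld add ; pair
t=6 i9+i10:or xor ; pair
t=7 i11:ld ; no-port MEM/MEM
t=8 i12:st ; tail

CYCLES = 9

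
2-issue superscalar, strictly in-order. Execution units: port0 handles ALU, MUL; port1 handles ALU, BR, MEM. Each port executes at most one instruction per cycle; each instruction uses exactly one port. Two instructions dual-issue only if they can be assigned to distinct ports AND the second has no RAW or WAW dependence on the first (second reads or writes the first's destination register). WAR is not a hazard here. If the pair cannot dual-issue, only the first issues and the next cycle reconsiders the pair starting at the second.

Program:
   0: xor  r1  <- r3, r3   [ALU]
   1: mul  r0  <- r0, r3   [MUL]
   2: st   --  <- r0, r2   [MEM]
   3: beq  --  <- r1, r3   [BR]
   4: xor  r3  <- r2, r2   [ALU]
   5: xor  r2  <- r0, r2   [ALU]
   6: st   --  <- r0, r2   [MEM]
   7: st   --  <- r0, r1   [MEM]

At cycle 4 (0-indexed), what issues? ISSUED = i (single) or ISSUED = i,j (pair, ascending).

ISSUED = 6

0. xor/mul @i0&i1  | pair
1. st @i2  | no-port MEM/BR
2. beq/xor @i3&i4  | pair
3. xor @i5  | RAW r2
4. st @i6  | no-port MEM/MEM
5. st @i7  | tail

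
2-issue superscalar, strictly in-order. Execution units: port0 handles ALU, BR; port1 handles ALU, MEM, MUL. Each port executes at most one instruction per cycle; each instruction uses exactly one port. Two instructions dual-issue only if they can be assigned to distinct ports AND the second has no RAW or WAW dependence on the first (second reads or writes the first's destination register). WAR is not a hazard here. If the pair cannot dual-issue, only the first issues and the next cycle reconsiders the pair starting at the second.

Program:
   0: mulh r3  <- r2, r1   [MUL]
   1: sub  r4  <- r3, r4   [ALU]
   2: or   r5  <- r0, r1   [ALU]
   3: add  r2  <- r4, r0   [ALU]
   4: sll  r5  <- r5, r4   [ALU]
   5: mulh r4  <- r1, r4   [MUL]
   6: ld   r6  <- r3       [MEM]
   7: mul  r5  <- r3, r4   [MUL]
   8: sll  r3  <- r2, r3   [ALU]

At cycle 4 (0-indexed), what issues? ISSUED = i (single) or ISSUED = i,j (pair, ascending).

  cy0 -> i0 (mulh) RAW r3
  cy1 -> i1&i2 (sub or) 2-wide
  cy2 -> i3&i4 (add sll) 2-wide
  cy3 -> i5 (mulh) no-port MUL/MEM
  cy4 -> i6 (ld) no-port MEM/MUL
  cy5 -> i7&i8 (mul sll) 2-wide

ISSUED = 6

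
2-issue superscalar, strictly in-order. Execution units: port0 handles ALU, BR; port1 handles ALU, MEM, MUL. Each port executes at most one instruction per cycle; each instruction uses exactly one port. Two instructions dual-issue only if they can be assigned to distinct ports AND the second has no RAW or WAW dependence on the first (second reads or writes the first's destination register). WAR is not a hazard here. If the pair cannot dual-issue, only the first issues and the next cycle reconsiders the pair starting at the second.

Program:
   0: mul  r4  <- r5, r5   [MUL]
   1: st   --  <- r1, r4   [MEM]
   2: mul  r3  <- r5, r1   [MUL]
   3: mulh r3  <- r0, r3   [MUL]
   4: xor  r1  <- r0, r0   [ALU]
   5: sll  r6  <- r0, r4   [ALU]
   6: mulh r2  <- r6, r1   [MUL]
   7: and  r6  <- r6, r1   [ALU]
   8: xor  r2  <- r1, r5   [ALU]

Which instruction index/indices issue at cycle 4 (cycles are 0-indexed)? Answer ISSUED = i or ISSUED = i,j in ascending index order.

[0] i0  mul  -- no-port MUL/MEM
[1] i1  st  -- no-port MEM/MUL
[2] i2  mul  -- no-port MUL/MUL
[3] i3&i4  mulh;xor  -- dual
[4] i5  sll  -- RAW r6
[5] i6&i7  mulh;and  -- dual
[6] i8  xor  -- tail

ISSUED = 5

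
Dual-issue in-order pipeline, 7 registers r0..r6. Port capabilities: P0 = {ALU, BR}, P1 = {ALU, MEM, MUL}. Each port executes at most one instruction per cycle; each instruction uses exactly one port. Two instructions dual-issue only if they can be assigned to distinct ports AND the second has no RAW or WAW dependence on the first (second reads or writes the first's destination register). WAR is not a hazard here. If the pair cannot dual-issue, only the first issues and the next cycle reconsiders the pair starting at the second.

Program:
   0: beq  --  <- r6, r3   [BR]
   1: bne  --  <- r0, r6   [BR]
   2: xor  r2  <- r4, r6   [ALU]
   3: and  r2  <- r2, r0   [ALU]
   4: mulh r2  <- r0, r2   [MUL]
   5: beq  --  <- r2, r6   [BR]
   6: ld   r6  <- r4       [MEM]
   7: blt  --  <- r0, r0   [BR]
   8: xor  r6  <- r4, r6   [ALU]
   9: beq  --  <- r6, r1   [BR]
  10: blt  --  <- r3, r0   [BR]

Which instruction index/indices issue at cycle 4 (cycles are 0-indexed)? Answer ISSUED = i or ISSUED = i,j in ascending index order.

ISSUED = 5,6

  cy0 -> i0 (beq.BR) no-port BR/BR
  cy1 -> i1,i2 (bne.BR/xor.ALU) 2-wide
  cy2 -> i3 (and.ALU) RAW+WAW r2
  cy3 -> i4 (mulh.MUL) RAW r2
  cy4 -> i5,i6 (beq.BR/ld.MEM) 2-wide
  cy5 -> i7,i8 (blt.BR/xor.ALU) 2-wide
  cy6 -> i9 (beq.BR) no-port BR/BR
  cy7 -> i10 (blt.BR) tail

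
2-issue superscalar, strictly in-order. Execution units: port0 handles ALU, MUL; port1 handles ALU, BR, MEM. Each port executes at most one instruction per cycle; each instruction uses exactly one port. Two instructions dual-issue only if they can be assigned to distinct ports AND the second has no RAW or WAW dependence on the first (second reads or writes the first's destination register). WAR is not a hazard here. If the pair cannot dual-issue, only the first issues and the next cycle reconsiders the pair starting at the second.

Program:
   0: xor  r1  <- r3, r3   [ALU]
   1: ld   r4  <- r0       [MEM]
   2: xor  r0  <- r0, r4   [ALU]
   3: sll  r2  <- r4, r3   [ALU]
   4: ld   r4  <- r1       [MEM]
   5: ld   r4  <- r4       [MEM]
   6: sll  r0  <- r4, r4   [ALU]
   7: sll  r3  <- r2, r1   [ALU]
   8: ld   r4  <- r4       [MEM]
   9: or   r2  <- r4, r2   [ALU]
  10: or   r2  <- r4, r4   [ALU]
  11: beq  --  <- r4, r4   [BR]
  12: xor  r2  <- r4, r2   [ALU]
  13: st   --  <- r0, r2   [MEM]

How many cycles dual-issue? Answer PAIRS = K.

PAIRS = 4

0. xor+ld @i0&i1  | 2-wide
1. xor+sll @i2&i3  | 2-wide
2. ld @i4  | no-port MEM/MEM
3. ld @i5  | RAW r4
4. sll+sll @i6&i7  | 2-wide
5. ld @i8  | RAW r4
6. or @i9  | WAW r2
7. or+beq @i10&i11  | 2-wide
8. xor @i12  | RAW r2
9. st @i13  | tail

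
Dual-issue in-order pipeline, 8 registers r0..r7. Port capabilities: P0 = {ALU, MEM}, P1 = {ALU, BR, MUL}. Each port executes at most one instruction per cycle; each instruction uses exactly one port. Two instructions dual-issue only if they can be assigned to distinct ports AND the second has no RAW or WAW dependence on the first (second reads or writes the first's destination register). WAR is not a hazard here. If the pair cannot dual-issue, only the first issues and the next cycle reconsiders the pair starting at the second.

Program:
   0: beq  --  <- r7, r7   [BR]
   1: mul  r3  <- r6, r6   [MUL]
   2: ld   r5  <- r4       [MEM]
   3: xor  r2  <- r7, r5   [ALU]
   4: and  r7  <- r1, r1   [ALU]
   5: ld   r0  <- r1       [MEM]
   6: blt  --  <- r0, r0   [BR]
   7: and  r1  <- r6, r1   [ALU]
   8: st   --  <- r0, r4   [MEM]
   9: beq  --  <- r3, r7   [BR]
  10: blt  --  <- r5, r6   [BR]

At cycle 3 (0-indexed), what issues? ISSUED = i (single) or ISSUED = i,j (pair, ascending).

ISSUED = 5

0. beq.BR @i0  | no-port BR/MUL
1. mul.MUL+ld.MEM @i1+i2  | dual
2. xor.ALU+and.ALU @i3+i4  | dual
3. ld.MEM @i5  | RAW r0
4. blt.BR+and.ALU @i6+i7  | dual
5. st.MEM+beq.BR @i8+i9  | dual
6. blt.BR @i10  | tail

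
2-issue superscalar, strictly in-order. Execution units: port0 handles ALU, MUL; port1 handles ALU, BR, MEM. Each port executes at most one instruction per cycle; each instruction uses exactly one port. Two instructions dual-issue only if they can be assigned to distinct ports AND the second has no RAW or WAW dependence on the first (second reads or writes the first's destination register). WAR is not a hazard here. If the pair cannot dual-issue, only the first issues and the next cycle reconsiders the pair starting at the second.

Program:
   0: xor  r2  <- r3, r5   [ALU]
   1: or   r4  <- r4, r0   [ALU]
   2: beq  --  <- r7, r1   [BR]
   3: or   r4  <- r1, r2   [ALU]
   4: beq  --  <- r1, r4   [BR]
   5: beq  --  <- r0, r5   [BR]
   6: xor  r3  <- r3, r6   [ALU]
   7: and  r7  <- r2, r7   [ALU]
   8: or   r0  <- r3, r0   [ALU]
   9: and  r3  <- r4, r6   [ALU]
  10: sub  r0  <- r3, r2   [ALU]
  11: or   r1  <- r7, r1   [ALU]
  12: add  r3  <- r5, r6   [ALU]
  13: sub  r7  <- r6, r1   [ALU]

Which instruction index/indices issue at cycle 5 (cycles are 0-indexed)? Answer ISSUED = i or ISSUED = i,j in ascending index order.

ISSUED = 9

t=0 i0+i1:xor.ALU or.ALU ; pair
t=1 i2+i3:beq.BR or.ALU ; pair
t=2 i4:beq.BR ; no-port BR/BR
t=3 i5+i6:beq.BR xor.ALU ; pair
t=4 i7+i8:and.ALU or.ALU ; pair
t=5 i9:and.ALU ; RAW r3
t=6 i10+i11:sub.ALU or.ALU ; pair
t=7 i12+i13:add.ALU sub.ALU ; pair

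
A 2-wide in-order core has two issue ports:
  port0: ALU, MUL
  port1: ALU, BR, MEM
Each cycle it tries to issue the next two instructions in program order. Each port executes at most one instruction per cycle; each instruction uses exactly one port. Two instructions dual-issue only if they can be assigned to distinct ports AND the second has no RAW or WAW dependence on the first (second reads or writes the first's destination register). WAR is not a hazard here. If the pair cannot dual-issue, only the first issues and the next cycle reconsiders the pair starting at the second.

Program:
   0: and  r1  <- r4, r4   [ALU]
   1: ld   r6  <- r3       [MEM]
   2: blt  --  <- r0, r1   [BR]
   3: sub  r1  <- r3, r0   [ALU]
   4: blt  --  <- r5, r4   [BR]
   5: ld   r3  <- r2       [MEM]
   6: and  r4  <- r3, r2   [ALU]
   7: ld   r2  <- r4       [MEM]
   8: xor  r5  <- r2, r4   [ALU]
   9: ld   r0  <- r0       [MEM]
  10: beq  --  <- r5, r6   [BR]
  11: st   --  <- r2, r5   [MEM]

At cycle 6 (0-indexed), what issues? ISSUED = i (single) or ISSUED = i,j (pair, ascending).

c0: i0/i1 and.ALU/ld.MEM  dual
c1: i2/i3 blt.BR/sub.ALU  dual
c2: i4 blt.BR  no-port BR/MEM
c3: i5 ld.MEM  RAW r3
c4: i6 and.ALU  RAW r4
c5: i7 ld.MEM  RAW r2
c6: i8/i9 xor.ALU/ld.MEM  dual
c7: i10 beq.BR  no-port BR/MEM
c8: i11 st.MEM  tail

ISSUED = 8,9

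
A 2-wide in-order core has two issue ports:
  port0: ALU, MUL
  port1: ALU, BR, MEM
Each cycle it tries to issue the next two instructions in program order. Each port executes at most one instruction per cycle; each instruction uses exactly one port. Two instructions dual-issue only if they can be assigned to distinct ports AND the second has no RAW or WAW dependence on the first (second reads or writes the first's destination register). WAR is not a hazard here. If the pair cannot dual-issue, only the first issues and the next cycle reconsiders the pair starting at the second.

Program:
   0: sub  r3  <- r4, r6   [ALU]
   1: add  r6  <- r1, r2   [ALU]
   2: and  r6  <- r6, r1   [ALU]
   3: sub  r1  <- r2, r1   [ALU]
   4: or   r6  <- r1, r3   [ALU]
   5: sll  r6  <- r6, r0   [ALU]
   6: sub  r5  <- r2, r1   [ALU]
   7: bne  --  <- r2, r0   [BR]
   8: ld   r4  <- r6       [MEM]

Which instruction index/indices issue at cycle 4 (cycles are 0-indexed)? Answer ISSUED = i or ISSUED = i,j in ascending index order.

c0: i0,i1 sub.ALU/add.ALU  2-wide
c1: i2,i3 and.ALU/sub.ALU  2-wide
c2: i4 or.ALU  RAW+WAW r6
c3: i5,i6 sll.ALU/sub.ALU  2-wide
c4: i7 bne.BR  no-port BR/MEM
c5: i8 ld.MEM  tail

ISSUED = 7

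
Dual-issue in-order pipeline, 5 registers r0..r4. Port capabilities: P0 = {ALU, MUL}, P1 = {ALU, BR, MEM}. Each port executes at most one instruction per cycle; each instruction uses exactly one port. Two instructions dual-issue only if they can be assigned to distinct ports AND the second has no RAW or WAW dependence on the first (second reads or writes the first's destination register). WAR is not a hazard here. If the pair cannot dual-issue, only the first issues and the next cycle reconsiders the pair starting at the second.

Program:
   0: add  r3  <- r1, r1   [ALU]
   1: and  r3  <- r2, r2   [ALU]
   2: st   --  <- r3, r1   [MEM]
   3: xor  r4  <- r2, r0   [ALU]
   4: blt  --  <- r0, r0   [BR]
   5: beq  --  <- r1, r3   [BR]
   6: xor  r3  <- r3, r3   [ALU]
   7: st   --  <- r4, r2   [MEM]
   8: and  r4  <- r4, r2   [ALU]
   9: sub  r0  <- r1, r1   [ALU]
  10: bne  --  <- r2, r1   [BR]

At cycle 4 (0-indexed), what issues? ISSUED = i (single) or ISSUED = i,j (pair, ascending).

c0: i0 add  WAW r3
c1: i1 and  RAW r3
c2: i2&i3 st xor  2-wide
c3: i4 blt  no-port BR/BR
c4: i5&i6 beq xor  2-wide
c5: i7&i8 st and  2-wide
c6: i9&i10 sub bne  2-wide

ISSUED = 5,6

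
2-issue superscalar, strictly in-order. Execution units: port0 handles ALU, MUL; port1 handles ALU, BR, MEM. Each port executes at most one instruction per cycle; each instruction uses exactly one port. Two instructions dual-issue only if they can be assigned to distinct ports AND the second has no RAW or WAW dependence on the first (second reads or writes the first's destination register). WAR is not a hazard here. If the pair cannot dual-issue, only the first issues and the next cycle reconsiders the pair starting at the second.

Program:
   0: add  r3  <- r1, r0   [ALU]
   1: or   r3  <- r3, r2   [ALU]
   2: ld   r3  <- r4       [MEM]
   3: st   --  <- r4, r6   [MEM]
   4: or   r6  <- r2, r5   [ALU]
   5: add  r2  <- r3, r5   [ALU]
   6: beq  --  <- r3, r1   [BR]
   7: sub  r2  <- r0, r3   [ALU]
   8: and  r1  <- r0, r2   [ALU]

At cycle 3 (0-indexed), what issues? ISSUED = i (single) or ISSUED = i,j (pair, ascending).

  cy0 -> i0 (add) RAW+WAW r3
  cy1 -> i1 (or) WAW r3
  cy2 -> i2 (ld) no-port MEM/MEM
  cy3 -> i3,i4 (st;or) 2-wide
  cy4 -> i5,i6 (add;beq) 2-wide
  cy5 -> i7 (sub) RAW r2
  cy6 -> i8 (and) tail

ISSUED = 3,4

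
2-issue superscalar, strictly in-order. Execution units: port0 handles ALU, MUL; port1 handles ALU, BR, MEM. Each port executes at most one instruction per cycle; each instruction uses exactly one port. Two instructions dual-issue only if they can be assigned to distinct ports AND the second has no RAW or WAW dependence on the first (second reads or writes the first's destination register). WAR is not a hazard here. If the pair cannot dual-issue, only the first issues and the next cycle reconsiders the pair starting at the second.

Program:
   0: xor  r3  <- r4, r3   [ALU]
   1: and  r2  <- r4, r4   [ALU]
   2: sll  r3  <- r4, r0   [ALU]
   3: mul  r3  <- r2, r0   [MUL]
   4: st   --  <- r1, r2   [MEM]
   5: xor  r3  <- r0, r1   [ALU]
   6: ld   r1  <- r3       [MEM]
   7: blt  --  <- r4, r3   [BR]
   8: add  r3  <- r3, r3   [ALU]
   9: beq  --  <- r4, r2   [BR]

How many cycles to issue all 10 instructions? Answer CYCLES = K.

CYCLES = 7

c0: i0+i1 xor and  2-wide
c1: i2 sll  WAW r3
c2: i3+i4 mul st  2-wide
c3: i5 xor  RAW r3
c4: i6 ld  no-port MEM/BR
c5: i7+i8 blt add  2-wide
c6: i9 beq  tail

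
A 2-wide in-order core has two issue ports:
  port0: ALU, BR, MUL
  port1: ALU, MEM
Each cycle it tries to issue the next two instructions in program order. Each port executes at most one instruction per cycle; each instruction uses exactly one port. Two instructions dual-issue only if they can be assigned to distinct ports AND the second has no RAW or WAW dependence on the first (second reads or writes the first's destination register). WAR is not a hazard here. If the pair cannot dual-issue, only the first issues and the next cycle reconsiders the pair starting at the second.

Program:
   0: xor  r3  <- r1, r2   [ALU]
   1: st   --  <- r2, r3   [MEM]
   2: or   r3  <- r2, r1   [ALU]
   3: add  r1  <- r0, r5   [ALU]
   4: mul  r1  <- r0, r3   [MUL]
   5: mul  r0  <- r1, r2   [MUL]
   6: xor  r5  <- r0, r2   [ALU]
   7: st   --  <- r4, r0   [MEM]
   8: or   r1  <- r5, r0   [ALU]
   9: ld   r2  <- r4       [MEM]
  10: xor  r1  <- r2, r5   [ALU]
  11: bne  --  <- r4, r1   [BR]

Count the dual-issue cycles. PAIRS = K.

PAIRS = 3

t=0 i0:xor.ALU ; RAW r3
t=1 i1+i2:st.MEM;or.ALU ; pair
t=2 i3:add.ALU ; WAW r1
t=3 i4:mul.MUL ; no-port MUL/MUL
t=4 i5:mul.MUL ; RAW r0
t=5 i6+i7:xor.ALU;st.MEM ; pair
t=6 i8+i9:or.ALU;ld.MEM ; pair
t=7 i10:xor.ALU ; RAW r1
t=8 i11:bne.BR ; tail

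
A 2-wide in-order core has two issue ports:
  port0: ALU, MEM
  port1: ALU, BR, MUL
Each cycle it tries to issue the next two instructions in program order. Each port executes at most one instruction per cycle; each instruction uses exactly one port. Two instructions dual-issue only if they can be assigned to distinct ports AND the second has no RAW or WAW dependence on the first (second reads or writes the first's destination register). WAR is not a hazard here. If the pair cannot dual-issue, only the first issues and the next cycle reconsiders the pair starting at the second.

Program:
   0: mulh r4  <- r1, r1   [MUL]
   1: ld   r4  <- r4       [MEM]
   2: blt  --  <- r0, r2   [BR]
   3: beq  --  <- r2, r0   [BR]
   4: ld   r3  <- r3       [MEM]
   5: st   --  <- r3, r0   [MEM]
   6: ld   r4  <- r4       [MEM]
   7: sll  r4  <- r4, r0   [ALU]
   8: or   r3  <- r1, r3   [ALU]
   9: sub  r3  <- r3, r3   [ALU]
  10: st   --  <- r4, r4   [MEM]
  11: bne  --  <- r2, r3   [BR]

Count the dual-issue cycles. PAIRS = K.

PAIRS = 4

  cy0 -> i0 (mulh) RAW+WAW r4
  cy1 -> i1,i2 (ld/blt) dual
  cy2 -> i3,i4 (beq/ld) dual
  cy3 -> i5 (st) no-port MEM/MEM
  cy4 -> i6 (ld) RAW+WAW r4
  cy5 -> i7,i8 (sll/or) dual
  cy6 -> i9,i10 (sub/st) dual
  cy7 -> i11 (bne) tail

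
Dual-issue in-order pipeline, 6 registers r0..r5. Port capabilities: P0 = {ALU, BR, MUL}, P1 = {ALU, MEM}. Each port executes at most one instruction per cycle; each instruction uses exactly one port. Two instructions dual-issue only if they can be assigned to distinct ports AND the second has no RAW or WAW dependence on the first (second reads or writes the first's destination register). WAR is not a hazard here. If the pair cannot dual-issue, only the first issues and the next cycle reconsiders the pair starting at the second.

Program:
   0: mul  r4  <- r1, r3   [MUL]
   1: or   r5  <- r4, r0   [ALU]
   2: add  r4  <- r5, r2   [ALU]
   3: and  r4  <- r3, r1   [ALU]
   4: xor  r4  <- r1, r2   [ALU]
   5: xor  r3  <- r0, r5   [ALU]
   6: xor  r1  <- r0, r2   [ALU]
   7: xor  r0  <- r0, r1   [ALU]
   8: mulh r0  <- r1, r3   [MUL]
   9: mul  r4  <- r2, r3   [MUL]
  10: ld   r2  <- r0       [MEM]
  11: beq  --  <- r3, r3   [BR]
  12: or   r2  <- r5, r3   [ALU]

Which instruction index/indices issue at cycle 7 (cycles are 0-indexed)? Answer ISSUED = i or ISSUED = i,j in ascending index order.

ISSUED = 8

[0] i0  mul  -- RAW r4
[1] i1  or  -- RAW r5
[2] i2  add  -- WAW r4
[3] i3  and  -- WAW r4
[4] i4+i5  xor;xor  -- pair
[5] i6  xor  -- RAW r1
[6] i7  xor  -- WAW r0
[7] i8  mulh  -- no-port MUL/MUL
[8] i9+i10  mul;ld  -- pair
[9] i11+i12  beq;or  -- pair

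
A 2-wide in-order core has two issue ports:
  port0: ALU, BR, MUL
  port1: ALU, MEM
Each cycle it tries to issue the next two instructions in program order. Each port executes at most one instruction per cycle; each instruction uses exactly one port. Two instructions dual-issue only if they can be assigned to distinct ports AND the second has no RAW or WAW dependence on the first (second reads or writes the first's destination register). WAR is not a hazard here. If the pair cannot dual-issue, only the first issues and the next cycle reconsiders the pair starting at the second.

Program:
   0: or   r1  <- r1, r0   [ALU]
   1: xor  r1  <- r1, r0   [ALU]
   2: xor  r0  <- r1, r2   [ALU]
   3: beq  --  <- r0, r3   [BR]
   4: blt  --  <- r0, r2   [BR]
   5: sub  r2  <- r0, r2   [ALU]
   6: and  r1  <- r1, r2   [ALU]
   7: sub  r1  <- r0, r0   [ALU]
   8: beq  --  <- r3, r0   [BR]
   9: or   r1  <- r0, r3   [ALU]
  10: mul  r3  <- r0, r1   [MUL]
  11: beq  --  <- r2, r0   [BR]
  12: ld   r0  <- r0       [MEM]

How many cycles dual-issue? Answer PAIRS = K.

PAIRS = 3

  cy0 -> i0 (or) RAW+WAW r1
  cy1 -> i1 (xor) RAW r1
  cy2 -> i2 (xor) RAW r0
  cy3 -> i3 (beq) no-port BR/BR
  cy4 -> i4/i5 (blt+sub) dual
  cy5 -> i6 (and) WAW r1
  cy6 -> i7/i8 (sub+beq) dual
  cy7 -> i9 (or) RAW r1
  cy8 -> i10 (mul) no-port MUL/BR
  cy9 -> i11/i12 (beq+ld) dual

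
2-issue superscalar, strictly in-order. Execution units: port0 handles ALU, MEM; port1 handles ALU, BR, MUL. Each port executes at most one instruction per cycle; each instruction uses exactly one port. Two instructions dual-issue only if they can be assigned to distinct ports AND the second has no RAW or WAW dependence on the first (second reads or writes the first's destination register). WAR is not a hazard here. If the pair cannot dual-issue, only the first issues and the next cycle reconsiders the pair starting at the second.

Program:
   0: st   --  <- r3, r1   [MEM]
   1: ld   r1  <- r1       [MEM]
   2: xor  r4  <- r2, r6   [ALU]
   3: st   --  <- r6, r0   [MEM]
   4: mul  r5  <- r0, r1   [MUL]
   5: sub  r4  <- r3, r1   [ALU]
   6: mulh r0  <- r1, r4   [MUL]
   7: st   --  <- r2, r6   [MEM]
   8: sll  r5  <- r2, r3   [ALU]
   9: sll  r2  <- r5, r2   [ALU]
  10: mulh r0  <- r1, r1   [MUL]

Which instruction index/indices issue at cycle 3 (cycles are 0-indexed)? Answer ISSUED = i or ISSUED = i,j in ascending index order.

#0 head=0: st i0 no-port MEM/MEM
#1 head=1: ld;xor i1/i2 2-wide
#2 head=3: st;mul i3/i4 2-wide
#3 head=5: sub i5 RAW r4
#4 head=6: mulh;st i6/i7 2-wide
#5 head=8: sll i8 RAW r5
#6 head=9: sll;mulh i9/i10 2-wide

ISSUED = 5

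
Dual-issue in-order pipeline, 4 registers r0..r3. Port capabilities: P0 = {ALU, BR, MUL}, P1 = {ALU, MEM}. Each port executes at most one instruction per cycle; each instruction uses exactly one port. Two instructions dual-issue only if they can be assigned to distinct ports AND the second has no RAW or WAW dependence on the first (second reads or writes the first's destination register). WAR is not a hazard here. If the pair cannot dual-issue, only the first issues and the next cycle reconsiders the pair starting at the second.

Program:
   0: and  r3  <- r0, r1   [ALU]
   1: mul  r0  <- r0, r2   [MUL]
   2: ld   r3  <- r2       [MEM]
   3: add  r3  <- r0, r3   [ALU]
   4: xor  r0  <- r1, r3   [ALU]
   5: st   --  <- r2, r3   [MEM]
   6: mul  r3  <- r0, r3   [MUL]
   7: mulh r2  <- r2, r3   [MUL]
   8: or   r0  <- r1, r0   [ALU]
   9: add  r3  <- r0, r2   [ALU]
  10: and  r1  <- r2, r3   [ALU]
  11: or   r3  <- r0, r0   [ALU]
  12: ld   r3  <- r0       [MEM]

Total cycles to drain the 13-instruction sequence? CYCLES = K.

CYCLES = 9

  cy0 -> i0/i1 (and+mul) dual
  cy1 -> i2 (ld) RAW+WAW r3
  cy2 -> i3 (add) RAW r3
  cy3 -> i4/i5 (xor+st) dual
  cy4 -> i6 (mul) no-port MUL/MUL
  cy5 -> i7/i8 (mulh+or) dual
  cy6 -> i9 (add) RAW r3
  cy7 -> i10/i11 (and+or) dual
  cy8 -> i12 (ld) tail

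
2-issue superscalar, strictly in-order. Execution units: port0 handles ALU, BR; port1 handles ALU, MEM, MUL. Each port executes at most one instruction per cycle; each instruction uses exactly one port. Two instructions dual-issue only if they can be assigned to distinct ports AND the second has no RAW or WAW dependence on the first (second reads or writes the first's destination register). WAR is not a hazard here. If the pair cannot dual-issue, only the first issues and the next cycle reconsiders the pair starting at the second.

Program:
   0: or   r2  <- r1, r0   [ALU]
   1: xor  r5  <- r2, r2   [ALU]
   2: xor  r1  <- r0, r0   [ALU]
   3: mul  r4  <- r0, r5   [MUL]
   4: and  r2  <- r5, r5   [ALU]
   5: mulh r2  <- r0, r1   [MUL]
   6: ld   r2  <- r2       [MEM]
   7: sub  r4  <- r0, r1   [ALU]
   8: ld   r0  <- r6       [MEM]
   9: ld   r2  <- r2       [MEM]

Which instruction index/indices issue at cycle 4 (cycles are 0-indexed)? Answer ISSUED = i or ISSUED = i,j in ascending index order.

t=0 i0:or ; RAW r2
t=1 i1&i2:xor/xor ; 2-wide
t=2 i3&i4:mul/and ; 2-wide
t=3 i5:mulh ; no-port MUL/MEM
t=4 i6&i7:ld/sub ; 2-wide
t=5 i8:ld ; no-port MEM/MEM
t=6 i9:ld ; tail

ISSUED = 6,7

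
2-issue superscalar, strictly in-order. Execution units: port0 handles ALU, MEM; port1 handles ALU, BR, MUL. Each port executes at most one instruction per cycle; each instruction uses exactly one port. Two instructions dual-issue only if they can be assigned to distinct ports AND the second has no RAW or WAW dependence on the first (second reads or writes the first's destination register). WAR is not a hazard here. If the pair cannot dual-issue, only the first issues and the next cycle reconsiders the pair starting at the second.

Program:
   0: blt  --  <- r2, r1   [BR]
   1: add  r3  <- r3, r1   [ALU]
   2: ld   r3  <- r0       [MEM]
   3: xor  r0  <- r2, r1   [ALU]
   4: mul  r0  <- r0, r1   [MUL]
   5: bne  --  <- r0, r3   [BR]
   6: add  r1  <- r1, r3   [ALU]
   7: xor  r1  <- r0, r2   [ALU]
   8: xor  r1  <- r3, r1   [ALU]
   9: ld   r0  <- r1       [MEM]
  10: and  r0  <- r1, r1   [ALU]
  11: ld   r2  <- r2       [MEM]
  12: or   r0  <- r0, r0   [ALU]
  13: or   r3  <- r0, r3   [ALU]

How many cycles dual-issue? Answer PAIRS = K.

PAIRS = 4

0. blt.BR add.ALU @i0,i1  | pair
1. ld.MEM xor.ALU @i2,i3  | pair
2. mul.MUL @i4  | no-port MUL/BR
3. bne.BR add.ALU @i5,i6  | pair
4. xor.ALU @i7  | RAW+WAW r1
5. xor.ALU @i8  | RAW r1
6. ld.MEM @i9  | WAW r0
7. and.ALU ld.MEM @i10,i11  | pair
8. or.ALU @i12  | RAW r0
9. or.ALU @i13  | tail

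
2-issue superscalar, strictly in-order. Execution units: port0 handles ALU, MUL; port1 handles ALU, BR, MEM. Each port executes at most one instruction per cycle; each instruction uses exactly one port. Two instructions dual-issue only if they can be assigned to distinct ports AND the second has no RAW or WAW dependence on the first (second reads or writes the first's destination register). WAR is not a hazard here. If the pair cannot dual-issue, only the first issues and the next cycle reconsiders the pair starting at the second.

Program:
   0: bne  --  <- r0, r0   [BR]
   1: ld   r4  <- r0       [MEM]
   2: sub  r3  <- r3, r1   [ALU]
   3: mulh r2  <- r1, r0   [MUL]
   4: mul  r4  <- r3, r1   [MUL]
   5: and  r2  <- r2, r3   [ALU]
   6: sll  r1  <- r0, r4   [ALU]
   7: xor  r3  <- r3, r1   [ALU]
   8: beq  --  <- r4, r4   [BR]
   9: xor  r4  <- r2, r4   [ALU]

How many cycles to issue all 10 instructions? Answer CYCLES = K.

CYCLES = 7

0. bne.BR @i0  | no-port BR/MEM
1. ld.MEM sub.ALU @i1&i2  | 2-wide
2. mulh.MUL @i3  | no-port MUL/MUL
3. mul.MUL and.ALU @i4&i5  | 2-wide
4. sll.ALU @i6  | RAW r1
5. xor.ALU beq.BR @i7&i8  | 2-wide
6. xor.ALU @i9  | tail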